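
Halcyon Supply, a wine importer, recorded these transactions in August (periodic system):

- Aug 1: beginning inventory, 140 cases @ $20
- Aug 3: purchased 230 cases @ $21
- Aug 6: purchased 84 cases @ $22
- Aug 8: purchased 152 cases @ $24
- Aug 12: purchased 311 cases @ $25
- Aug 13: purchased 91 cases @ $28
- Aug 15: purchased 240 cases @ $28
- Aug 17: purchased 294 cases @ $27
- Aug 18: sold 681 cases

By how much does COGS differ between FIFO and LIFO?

FIFO COGS: 140 @ $20 + 230 @ $21 + 84 @ $22 + 152 @ $24 + 75 @ $25 = $15,001
LIFO COGS: 294 @ $27 + 240 @ $28 + 91 @ $28 + 56 @ $25 = $18,606
Difference = |$15,001 − $18,606| = $3,605

$3,605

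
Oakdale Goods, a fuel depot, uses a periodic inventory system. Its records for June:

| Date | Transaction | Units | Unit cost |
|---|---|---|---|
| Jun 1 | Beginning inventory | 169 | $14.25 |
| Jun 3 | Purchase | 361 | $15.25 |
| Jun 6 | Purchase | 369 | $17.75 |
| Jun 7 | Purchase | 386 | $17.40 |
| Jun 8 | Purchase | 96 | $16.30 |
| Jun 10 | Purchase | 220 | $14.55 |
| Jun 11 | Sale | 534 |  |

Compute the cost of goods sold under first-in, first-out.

Jun 11, 534 sold [FIFO — oldest first]: 169 @ $14.25 + 361 @ $15.25 + 4 @ $17.75 = $7,984.50
Ending inventory: 365 @ $17.75 + 386 @ $17.40 + 96 @ $16.30 + 220 @ $14.55 = $17,960.95

COGS = $7,984.50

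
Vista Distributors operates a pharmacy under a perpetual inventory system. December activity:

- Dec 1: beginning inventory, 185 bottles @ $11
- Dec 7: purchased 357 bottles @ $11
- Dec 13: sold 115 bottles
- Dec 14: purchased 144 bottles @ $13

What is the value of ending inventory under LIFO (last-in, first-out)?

Ending inventory = $6,569

Dec 13, 115 sold [LIFO — newest first]: 115 @ $11 = $1,265
Ending inventory: 185 @ $11 + 242 @ $11 + 144 @ $13 = $6,569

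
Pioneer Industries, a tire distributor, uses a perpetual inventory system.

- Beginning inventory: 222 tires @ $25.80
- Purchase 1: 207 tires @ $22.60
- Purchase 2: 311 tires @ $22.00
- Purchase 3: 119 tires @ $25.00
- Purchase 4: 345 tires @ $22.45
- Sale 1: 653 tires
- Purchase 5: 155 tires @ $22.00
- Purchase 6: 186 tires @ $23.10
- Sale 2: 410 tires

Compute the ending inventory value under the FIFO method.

Ending inventory = $10,872.05

Sale 1 (653) [FIFO — oldest first]: 222 @ $25.80 + 207 @ $22.60 + 224 @ $22.00 = $15,333.80
Sale 2 (410) [FIFO — oldest first]: 87 @ $22.00 + 119 @ $25.00 + 204 @ $22.45 = $9,468.80
Total COGS = $15,333.80 + $9,468.80 = $24,802.60
Ending inventory: 141 @ $22.45 + 155 @ $22.00 + 186 @ $23.10 = $10,872.05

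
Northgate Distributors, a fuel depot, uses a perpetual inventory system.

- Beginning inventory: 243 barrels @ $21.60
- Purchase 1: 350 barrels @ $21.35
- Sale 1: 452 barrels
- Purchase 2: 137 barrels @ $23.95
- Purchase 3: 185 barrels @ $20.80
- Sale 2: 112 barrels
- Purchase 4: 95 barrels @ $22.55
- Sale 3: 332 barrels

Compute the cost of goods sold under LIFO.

COGS = $19,530.30

Sale 1 (452) [LIFO — newest first]: 350 @ $21.35 + 102 @ $21.60 = $9,675.70
Sale 2 (112) [LIFO — newest first]: 112 @ $20.80 = $2,329.60
Sale 3 (332) [LIFO — newest first]: 95 @ $22.55 + 73 @ $20.80 + 137 @ $23.95 + 27 @ $21.60 = $7,525.00
Total COGS = $9,675.70 + $2,329.60 + $7,525.00 = $19,530.30
Ending inventory: 114 @ $21.60 = $2,462.40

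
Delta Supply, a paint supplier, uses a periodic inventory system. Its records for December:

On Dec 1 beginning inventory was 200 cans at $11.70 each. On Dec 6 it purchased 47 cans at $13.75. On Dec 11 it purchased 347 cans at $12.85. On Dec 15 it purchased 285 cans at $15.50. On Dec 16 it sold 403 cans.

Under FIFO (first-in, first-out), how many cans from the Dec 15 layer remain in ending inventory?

285

Dec 16, 403 sold [FIFO — oldest first]: 200 @ $11.70 + 47 @ $13.75 + 156 @ $12.85 = $4,990.85
Ending inventory: 191 @ $12.85 + 285 @ $15.50 = $6,871.85
Check: goods available $11,862.70 = COGS $4,990.85 + ending $6,871.85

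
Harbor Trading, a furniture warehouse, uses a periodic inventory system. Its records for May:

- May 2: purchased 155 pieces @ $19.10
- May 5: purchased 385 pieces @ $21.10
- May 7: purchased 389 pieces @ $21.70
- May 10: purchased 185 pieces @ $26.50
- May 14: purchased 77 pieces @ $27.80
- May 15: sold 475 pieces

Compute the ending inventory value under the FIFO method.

May 15, 475 sold [FIFO — oldest first]: 155 @ $19.10 + 320 @ $21.10 = $9,712.50
Ending inventory: 65 @ $21.10 + 389 @ $21.70 + 185 @ $26.50 + 77 @ $27.80 = $16,855.90

Ending inventory = $16,855.90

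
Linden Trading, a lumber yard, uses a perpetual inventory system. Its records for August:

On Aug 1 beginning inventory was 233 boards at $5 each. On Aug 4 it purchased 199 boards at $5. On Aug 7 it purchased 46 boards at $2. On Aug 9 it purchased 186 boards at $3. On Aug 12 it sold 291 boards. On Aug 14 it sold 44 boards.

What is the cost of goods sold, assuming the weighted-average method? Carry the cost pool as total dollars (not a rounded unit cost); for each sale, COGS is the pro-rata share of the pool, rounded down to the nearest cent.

After Aug 1: 233 on hand, pool $1,165.00 (≈ $5.0000 each)
After Aug 4: 432 on hand, pool $2,160.00 (≈ $5.0000 each)
After Aug 7: 478 on hand, pool $2,252.00 (≈ $4.7113 each)
After Aug 9: 664 on hand, pool $2,810.00 (≈ $4.2319 each)
Aug 12, sell 291: 291/664 × $2,810.00 → $1,231.49
Aug 14, sell 44: 44/373 × $1,578.51 → $186.20
Total COGS = $1,231.49 + $186.20 = $1,417.69
Ending inventory (cost pool remaining) = $1,392.31

COGS = $1,417.69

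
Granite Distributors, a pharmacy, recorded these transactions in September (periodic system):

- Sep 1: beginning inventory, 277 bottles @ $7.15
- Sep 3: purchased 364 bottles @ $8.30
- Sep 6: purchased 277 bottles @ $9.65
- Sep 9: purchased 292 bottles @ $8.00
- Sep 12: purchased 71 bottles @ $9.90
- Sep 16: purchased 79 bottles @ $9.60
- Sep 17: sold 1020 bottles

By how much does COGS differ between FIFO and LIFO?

FIFO COGS: 277 @ $7.15 + 364 @ $8.30 + 277 @ $9.65 + 102 @ $8.00 = $8,490.80
LIFO COGS: 79 @ $9.60 + 71 @ $9.90 + 292 @ $8.00 + 277 @ $9.65 + 301 @ $8.30 = $8,968.65
Difference = |$8,490.80 − $8,968.65| = $477.85

$477.85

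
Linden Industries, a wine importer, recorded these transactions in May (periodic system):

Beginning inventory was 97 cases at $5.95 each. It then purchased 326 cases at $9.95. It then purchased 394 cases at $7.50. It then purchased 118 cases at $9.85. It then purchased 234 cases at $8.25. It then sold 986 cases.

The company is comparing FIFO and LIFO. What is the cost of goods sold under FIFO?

FIFO COGS: 97 @ $5.95 + 326 @ $9.95 + 394 @ $7.50 + 118 @ $9.85 + 51 @ $8.25 = $8,358.90
LIFO COGS: 234 @ $8.25 + 118 @ $9.85 + 394 @ $7.50 + 240 @ $9.95 = $8,435.80

COGS = $8,358.90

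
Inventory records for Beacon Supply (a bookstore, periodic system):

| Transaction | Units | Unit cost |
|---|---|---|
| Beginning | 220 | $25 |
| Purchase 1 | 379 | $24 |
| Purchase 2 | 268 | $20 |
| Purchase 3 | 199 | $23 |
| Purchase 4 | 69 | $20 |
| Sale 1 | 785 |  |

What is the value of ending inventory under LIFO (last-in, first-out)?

Ending inventory = $8,620

Sale 1 (785) [LIFO — newest first]: 69 @ $20 + 199 @ $23 + 268 @ $20 + 249 @ $24 = $17,293
Ending inventory: 220 @ $25 + 130 @ $24 = $8,620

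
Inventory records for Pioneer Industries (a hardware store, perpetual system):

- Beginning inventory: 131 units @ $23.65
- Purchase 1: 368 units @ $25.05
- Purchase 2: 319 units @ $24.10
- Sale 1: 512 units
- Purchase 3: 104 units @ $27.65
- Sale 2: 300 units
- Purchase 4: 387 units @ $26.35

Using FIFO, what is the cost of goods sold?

Sale 1 (512) [FIFO — oldest first]: 131 @ $23.65 + 368 @ $25.05 + 13 @ $24.10 = $12,629.85
Sale 2 (300) [FIFO — oldest first]: 300 @ $24.10 = $7,230.00
Total COGS = $12,629.85 + $7,230.00 = $19,859.85
Ending inventory: 6 @ $24.10 + 104 @ $27.65 + 387 @ $26.35 = $13,217.65

COGS = $19,859.85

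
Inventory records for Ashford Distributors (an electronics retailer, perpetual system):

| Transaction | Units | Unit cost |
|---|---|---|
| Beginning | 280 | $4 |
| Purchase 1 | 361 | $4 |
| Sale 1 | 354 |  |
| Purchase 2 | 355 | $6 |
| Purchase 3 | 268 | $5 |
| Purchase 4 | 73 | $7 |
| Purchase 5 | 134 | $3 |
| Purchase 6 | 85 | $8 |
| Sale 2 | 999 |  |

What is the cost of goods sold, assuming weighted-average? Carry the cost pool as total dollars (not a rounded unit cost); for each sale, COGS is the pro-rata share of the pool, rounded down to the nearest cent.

COGS = $6,578.05

After Beginning: 280 on hand, pool $1,120.00 (≈ $4.0000 each)
After Purchase 1: 641 on hand, pool $2,564.00 (≈ $4.0000 each)
Sale 1, sell 354: 354/641 × $2,564.00 → $1,416.00
After Purchase 2: 642 on hand, pool $3,278.00 (≈ $5.1059 each)
After Purchase 3: 910 on hand, pool $4,618.00 (≈ $5.0747 each)
After Purchase 4: 983 on hand, pool $5,129.00 (≈ $5.2177 each)
After Purchase 5: 1117 on hand, pool $5,531.00 (≈ $4.9517 each)
After Purchase 6: 1202 on hand, pool $6,211.00 (≈ $5.1672 each)
Sale 2, sell 999: 999/1202 × $6,211.00 → $5,162.05
Total COGS = $1,416.00 + $5,162.05 = $6,578.05
Ending inventory (cost pool remaining) = $1,048.95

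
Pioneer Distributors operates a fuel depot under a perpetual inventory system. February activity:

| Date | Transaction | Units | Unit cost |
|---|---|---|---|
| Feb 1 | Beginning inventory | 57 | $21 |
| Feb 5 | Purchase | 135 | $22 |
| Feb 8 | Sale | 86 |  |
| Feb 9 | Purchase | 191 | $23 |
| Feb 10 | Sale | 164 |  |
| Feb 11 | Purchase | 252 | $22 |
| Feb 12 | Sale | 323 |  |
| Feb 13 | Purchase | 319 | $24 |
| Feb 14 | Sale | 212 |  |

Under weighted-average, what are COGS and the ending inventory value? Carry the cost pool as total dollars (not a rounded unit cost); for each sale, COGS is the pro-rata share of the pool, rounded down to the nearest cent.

After Feb 1: 57 on hand, pool $1,197.00 (≈ $21.0000 each)
After Feb 5: 192 on hand, pool $4,167.00 (≈ $21.7031 each)
Feb 8, sell 86: 86/192 × $4,167.00 → $1,866.46
After Feb 9: 297 on hand, pool $6,693.54 (≈ $22.5372 each)
Feb 10, sell 164: 164/297 × $6,693.54 → $3,696.09
After Feb 11: 385 on hand, pool $8,541.45 (≈ $22.1856 each)
Feb 12, sell 323: 323/385 × $8,541.45 → $7,165.94
After Feb 13: 381 on hand, pool $9,031.51 (≈ $23.7048 each)
Feb 14, sell 212: 212/381 × $9,031.51 → $5,025.40
Total COGS = $1,866.46 + $3,696.09 + $7,165.94 + $5,025.40 = $17,753.89
Ending inventory (cost pool remaining) = $4,006.11
Check: goods available $21,760.00 = COGS $17,753.89 + ending $4,006.11

COGS = $17,753.89; ending inventory = $4,006.11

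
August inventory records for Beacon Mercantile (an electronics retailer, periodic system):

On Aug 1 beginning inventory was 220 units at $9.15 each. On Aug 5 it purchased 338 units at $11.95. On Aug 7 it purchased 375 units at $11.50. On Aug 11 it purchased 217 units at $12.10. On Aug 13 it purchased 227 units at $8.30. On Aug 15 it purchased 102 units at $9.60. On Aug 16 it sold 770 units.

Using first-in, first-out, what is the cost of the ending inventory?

Aug 16, 770 sold [FIFO — oldest first]: 220 @ $9.15 + 338 @ $11.95 + 212 @ $11.50 = $8,490.10
Ending inventory: 163 @ $11.50 + 217 @ $12.10 + 227 @ $8.30 + 102 @ $9.60 = $7,363.50
Check: goods available $15,853.60 = COGS $8,490.10 + ending $7,363.50

Ending inventory = $7,363.50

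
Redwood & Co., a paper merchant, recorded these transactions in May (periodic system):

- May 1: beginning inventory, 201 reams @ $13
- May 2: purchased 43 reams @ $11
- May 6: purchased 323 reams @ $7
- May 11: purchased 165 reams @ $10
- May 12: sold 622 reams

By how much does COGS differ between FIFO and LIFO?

$330

FIFO COGS: 201 @ $13 + 43 @ $11 + 323 @ $7 + 55 @ $10 = $5,897
LIFO COGS: 165 @ $10 + 323 @ $7 + 43 @ $11 + 91 @ $13 = $5,567
Difference = |$5,897 − $5,567| = $330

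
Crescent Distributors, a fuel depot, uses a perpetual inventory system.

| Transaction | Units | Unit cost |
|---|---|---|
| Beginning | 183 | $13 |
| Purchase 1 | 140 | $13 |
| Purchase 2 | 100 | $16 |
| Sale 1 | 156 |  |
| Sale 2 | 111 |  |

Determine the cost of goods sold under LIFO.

COGS = $3,771

Sale 1 (156) [LIFO — newest first]: 100 @ $16 + 56 @ $13 = $2,328
Sale 2 (111) [LIFO — newest first]: 84 @ $13 + 27 @ $13 = $1,443
Total COGS = $2,328 + $1,443 = $3,771
Ending inventory: 156 @ $13 = $2,028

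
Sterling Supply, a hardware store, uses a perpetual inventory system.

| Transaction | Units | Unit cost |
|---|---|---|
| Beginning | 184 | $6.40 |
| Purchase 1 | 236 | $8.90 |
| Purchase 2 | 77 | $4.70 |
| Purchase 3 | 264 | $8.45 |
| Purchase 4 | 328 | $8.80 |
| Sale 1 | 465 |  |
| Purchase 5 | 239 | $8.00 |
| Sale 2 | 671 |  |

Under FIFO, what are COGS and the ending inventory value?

Sale 1 (465) [FIFO — oldest first]: 184 @ $6.40 + 236 @ $8.90 + 45 @ $4.70 = $3,489.50
Sale 2 (671) [FIFO — oldest first]: 32 @ $4.70 + 264 @ $8.45 + 328 @ $8.80 + 47 @ $8.00 = $5,643.60
Total COGS = $3,489.50 + $5,643.60 = $9,133.10
Ending inventory: 192 @ $8.00 = $1,536.00

COGS = $9,133.10; ending inventory = $1,536.00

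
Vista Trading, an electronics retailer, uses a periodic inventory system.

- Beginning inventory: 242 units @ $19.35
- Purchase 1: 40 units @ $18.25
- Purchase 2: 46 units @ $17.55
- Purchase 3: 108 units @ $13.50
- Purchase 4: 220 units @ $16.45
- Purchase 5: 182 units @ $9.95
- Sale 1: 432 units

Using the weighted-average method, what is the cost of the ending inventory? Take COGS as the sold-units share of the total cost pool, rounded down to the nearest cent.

Sale 1, sell 432: 432/838 × $13,107.90 → $6,757.29
Ending inventory (cost pool remaining) = $6,350.61
Check: goods available $13,107.90 = COGS $6,757.29 + ending $6,350.61

Ending inventory = $6,350.61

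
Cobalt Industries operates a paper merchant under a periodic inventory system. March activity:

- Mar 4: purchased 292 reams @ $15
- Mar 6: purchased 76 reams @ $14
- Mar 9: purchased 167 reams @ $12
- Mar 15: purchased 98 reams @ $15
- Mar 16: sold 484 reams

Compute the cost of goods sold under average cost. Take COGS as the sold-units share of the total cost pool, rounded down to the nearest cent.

COGS = $6,818.81

Mar 16, sell 484: 484/633 × $8,918.00 → $6,818.81
Ending inventory (cost pool remaining) = $2,099.19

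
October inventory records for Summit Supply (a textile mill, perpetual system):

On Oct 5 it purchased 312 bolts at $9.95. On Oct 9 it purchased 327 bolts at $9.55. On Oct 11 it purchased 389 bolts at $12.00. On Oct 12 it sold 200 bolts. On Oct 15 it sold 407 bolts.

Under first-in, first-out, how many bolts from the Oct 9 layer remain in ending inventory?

32

Oct 12, 200 sold [FIFO — oldest first]: 200 @ $9.95 = $1,990.00
Oct 15, 407 sold [FIFO — oldest first]: 112 @ $9.95 + 295 @ $9.55 = $3,931.65
Total COGS = $1,990.00 + $3,931.65 = $5,921.65
Ending inventory: 32 @ $9.55 + 389 @ $12.00 = $4,973.60
Check: goods available $10,895.25 = COGS $5,921.65 + ending $4,973.60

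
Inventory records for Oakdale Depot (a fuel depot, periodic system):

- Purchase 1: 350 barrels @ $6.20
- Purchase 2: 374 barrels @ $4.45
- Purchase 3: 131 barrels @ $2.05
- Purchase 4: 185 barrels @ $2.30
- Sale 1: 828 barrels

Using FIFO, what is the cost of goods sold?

COGS = $4,047.50

Sale 1 (828) [FIFO — oldest first]: 350 @ $6.20 + 374 @ $4.45 + 104 @ $2.05 = $4,047.50
Ending inventory: 27 @ $2.05 + 185 @ $2.30 = $480.85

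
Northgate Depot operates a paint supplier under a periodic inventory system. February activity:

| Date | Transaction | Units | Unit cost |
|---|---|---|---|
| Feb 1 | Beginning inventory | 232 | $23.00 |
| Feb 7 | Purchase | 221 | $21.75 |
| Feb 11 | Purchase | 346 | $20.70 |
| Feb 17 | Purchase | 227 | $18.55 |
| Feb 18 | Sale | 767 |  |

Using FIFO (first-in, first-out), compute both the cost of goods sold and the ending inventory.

COGS = $16,642.55; ending inventory = $4,873.25

Feb 18, 767 sold [FIFO — oldest first]: 232 @ $23.00 + 221 @ $21.75 + 314 @ $20.70 = $16,642.55
Ending inventory: 32 @ $20.70 + 227 @ $18.55 = $4,873.25
Check: goods available $21,515.80 = COGS $16,642.55 + ending $4,873.25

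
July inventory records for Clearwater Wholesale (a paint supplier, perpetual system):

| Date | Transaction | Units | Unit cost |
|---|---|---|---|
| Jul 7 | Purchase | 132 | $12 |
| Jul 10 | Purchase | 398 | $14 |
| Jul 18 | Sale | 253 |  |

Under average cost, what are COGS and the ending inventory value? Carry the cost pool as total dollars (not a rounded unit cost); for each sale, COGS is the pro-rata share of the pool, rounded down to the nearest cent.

After Jul 7: 132 on hand, pool $1,584.00 (≈ $12.0000 each)
After Jul 10: 530 on hand, pool $7,156.00 (≈ $13.5019 each)
Jul 18, sell 253: 253/530 × $7,156.00 → $3,415.97
Ending inventory (cost pool remaining) = $3,740.03

COGS = $3,415.97; ending inventory = $3,740.03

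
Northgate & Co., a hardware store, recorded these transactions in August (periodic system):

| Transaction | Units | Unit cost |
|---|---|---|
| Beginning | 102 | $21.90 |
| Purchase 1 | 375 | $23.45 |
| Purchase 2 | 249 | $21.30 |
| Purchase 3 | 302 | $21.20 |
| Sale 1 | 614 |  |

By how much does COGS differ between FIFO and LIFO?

$762.20

FIFO COGS: 102 @ $21.90 + 375 @ $23.45 + 137 @ $21.30 = $13,945.65
LIFO COGS: 302 @ $21.20 + 249 @ $21.30 + 63 @ $23.45 = $13,183.45
Difference = |$13,945.65 − $13,183.45| = $762.20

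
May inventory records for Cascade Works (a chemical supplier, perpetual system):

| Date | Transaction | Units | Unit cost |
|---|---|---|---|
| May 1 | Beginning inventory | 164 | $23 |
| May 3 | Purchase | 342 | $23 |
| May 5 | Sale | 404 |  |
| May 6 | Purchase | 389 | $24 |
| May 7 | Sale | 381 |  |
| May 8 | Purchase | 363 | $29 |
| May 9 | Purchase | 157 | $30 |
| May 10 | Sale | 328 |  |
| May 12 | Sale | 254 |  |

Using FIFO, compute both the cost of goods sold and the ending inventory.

May 5, 404 sold [FIFO — oldest first]: 164 @ $23 + 240 @ $23 = $9,292
May 7, 381 sold [FIFO — oldest first]: 102 @ $23 + 279 @ $24 = $9,042
May 10, 328 sold [FIFO — oldest first]: 110 @ $24 + 218 @ $29 = $8,962
May 12, 254 sold [FIFO — oldest first]: 145 @ $29 + 109 @ $30 = $7,475
Total COGS = $9,292 + $9,042 + $8,962 + $7,475 = $34,771
Ending inventory: 48 @ $30 = $1,440
Check: goods available $36,211 = COGS $34,771 + ending $1,440

COGS = $34,771; ending inventory = $1,440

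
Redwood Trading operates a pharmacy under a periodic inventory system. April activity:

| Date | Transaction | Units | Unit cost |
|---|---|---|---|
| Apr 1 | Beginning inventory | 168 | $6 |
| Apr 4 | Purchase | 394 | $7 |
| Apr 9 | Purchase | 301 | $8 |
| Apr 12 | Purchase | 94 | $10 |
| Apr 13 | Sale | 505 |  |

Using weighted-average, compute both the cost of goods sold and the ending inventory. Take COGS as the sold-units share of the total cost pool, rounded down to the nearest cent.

Apr 13, sell 505: 505/957 × $7,114.00 → $3,753.99
Ending inventory (cost pool remaining) = $3,360.01

COGS = $3,753.99; ending inventory = $3,360.01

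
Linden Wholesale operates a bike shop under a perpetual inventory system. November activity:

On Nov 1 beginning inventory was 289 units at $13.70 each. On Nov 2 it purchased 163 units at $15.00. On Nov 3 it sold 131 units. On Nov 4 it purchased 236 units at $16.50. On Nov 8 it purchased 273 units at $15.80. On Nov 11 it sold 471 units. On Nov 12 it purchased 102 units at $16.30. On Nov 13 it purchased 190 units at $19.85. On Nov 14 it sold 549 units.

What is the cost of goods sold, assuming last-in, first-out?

COGS = $18,648.40

Nov 3, 131 sold [LIFO — newest first]: 131 @ $15.00 = $1,965.00
Nov 11, 471 sold [LIFO — newest first]: 273 @ $15.80 + 198 @ $16.50 = $7,580.40
Nov 14, 549 sold [LIFO — newest first]: 190 @ $19.85 + 102 @ $16.30 + 38 @ $16.50 + 32 @ $15.00 + 187 @ $13.70 = $9,103.00
Total COGS = $1,965.00 + $7,580.40 + $9,103.00 = $18,648.40
Ending inventory: 102 @ $13.70 = $1,397.40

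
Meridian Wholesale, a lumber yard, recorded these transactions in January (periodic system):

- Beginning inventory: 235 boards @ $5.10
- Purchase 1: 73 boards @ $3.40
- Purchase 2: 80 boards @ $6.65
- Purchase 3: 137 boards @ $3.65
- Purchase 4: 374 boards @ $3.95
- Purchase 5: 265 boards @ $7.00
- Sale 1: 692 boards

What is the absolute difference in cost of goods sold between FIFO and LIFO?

$387.35

FIFO COGS: 235 @ $5.10 + 73 @ $3.40 + 80 @ $6.65 + 137 @ $3.65 + 167 @ $3.95 = $3,138.40
LIFO COGS: 265 @ $7.00 + 374 @ $3.95 + 53 @ $3.65 = $3,525.75
Difference = |$3,138.40 − $3,525.75| = $387.35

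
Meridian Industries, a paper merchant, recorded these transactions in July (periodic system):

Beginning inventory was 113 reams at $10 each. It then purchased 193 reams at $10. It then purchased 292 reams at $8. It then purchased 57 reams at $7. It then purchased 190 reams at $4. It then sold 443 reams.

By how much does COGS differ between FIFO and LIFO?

FIFO COGS: 113 @ $10 + 193 @ $10 + 137 @ $8 = $4,156
LIFO COGS: 190 @ $4 + 57 @ $7 + 196 @ $8 = $2,727
Difference = |$4,156 − $2,727| = $1,429

$1,429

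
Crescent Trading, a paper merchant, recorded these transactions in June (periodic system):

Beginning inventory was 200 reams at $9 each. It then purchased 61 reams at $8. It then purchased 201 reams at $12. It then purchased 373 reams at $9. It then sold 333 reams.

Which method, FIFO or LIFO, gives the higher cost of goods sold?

FIFO

FIFO COGS: 200 @ $9 + 61 @ $8 + 72 @ $12 = $3,152
LIFO COGS: 333 @ $9 = $2,997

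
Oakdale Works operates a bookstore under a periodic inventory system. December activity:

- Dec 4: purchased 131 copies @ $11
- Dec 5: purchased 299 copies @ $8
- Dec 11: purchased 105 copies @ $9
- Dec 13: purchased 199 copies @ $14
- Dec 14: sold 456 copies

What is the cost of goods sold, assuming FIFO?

COGS = $4,067

Dec 14, 456 sold [FIFO — oldest first]: 131 @ $11 + 299 @ $8 + 26 @ $9 = $4,067
Ending inventory: 79 @ $9 + 199 @ $14 = $3,497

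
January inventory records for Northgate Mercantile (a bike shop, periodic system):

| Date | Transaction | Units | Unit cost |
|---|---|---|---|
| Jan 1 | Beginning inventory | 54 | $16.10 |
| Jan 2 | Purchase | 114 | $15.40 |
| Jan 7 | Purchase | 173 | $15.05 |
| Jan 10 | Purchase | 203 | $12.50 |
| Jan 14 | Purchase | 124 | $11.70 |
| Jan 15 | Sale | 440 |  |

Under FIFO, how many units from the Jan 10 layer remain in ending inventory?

Jan 15, 440 sold [FIFO — oldest first]: 54 @ $16.10 + 114 @ $15.40 + 173 @ $15.05 + 99 @ $12.50 = $6,466.15
Ending inventory: 104 @ $12.50 + 124 @ $11.70 = $2,750.80
Check: goods available $9,216.95 = COGS $6,466.15 + ending $2,750.80

104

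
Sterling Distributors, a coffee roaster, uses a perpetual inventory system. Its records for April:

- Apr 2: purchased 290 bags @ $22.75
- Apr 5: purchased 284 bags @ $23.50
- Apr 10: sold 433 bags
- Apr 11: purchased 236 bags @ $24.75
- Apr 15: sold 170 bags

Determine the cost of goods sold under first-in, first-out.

Apr 10, 433 sold [FIFO — oldest first]: 290 @ $22.75 + 143 @ $23.50 = $9,958.00
Apr 15, 170 sold [FIFO — oldest first]: 141 @ $23.50 + 29 @ $24.75 = $4,031.25
Total COGS = $9,958.00 + $4,031.25 = $13,989.25
Ending inventory: 207 @ $24.75 = $5,123.25

COGS = $13,989.25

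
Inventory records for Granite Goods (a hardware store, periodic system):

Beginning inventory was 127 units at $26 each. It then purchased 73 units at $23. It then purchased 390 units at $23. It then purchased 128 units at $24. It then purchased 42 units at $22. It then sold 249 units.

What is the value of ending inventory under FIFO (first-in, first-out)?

Sale 1 (249) [FIFO — oldest first]: 127 @ $26 + 73 @ $23 + 49 @ $23 = $6,108
Ending inventory: 341 @ $23 + 128 @ $24 + 42 @ $22 = $11,839

Ending inventory = $11,839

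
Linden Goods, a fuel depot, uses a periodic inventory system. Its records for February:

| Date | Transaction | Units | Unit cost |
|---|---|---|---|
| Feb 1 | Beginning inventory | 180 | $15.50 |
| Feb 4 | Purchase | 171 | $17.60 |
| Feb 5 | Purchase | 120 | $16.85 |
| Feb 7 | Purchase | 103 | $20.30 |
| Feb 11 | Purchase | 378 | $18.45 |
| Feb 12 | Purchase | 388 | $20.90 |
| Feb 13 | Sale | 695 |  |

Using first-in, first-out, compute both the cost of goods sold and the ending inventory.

COGS = $12,144.95; ending inventory = $12,850.85

Feb 13, 695 sold [FIFO — oldest first]: 180 @ $15.50 + 171 @ $17.60 + 120 @ $16.85 + 103 @ $20.30 + 121 @ $18.45 = $12,144.95
Ending inventory: 257 @ $18.45 + 388 @ $20.90 = $12,850.85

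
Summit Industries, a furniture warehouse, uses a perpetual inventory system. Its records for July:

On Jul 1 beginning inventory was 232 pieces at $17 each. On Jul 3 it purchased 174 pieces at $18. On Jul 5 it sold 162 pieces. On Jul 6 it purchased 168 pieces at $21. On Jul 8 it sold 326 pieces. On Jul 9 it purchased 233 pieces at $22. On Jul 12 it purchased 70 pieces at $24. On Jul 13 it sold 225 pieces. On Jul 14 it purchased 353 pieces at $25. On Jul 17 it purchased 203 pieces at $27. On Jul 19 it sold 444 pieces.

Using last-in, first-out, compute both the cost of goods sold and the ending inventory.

COGS = $25,738; ending inventory = $5,978

Jul 5, 162 sold [LIFO — newest first]: 162 @ $18 = $2,916
Jul 8, 326 sold [LIFO — newest first]: 168 @ $21 + 12 @ $18 + 146 @ $17 = $6,226
Jul 13, 225 sold [LIFO — newest first]: 70 @ $24 + 155 @ $22 = $5,090
Jul 19, 444 sold [LIFO — newest first]: 203 @ $27 + 241 @ $25 = $11,506
Total COGS = $2,916 + $6,226 + $5,090 + $11,506 = $25,738
Ending inventory: 86 @ $17 + 78 @ $22 + 112 @ $25 = $5,978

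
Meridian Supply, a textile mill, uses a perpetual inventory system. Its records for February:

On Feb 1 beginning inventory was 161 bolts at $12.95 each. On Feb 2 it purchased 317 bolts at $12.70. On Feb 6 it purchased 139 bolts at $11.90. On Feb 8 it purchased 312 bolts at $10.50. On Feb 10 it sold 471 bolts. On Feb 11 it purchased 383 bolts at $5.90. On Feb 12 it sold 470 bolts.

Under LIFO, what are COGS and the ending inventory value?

Feb 10, 471 sold [LIFO — newest first]: 312 @ $10.50 + 139 @ $11.90 + 20 @ $12.70 = $5,184.10
Feb 12, 470 sold [LIFO — newest first]: 383 @ $5.90 + 87 @ $12.70 = $3,364.60
Total COGS = $5,184.10 + $3,364.60 = $8,548.70
Ending inventory: 161 @ $12.95 + 210 @ $12.70 = $4,751.95

COGS = $8,548.70; ending inventory = $4,751.95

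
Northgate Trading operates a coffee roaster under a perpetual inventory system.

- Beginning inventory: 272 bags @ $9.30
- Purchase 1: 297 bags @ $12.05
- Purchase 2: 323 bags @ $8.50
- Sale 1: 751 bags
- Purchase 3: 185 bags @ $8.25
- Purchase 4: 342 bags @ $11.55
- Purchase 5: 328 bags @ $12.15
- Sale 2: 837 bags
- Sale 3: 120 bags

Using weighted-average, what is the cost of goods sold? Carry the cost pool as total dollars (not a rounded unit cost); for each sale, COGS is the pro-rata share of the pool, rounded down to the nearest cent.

COGS = $17,890.21

After Beginning: 272 on hand, pool $2,529.60 (≈ $9.3000 each)
After Purchase 1: 569 on hand, pool $6,108.45 (≈ $10.7354 each)
After Purchase 2: 892 on hand, pool $8,853.95 (≈ $9.9260 each)
Sale 1, sell 751: 751/892 × $8,853.95 → $7,454.39
After Purchase 3: 326 on hand, pool $2,925.81 (≈ $8.9749 each)
After Purchase 4: 668 on hand, pool $6,875.91 (≈ $10.2933 each)
After Purchase 5: 996 on hand, pool $10,861.11 (≈ $10.9047 each)
Sale 2, sell 837: 837/996 × $10,861.11 → $9,127.25
Sale 3, sell 120: 120/159 × $1,733.86 → $1,308.57
Total COGS = $7,454.39 + $9,127.25 + $1,308.57 = $17,890.21
Ending inventory (cost pool remaining) = $425.29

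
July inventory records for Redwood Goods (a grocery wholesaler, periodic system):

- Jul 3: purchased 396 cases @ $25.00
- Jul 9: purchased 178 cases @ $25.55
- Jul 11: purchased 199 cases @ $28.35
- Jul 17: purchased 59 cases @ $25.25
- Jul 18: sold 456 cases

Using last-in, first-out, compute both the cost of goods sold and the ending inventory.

Jul 18, 456 sold [LIFO — newest first]: 59 @ $25.25 + 199 @ $28.35 + 178 @ $25.55 + 20 @ $25.00 = $12,179.30
Ending inventory: 376 @ $25.00 = $9,400.00

COGS = $12,179.30; ending inventory = $9,400.00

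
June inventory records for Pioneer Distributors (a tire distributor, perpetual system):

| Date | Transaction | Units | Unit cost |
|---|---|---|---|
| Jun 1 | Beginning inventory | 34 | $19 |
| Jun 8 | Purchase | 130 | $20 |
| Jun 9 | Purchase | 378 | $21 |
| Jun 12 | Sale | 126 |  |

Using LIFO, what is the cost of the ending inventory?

Jun 12, 126 sold [LIFO — newest first]: 126 @ $21 = $2,646
Ending inventory: 34 @ $19 + 130 @ $20 + 252 @ $21 = $8,538
Check: goods available $11,184 = COGS $2,646 + ending $8,538

Ending inventory = $8,538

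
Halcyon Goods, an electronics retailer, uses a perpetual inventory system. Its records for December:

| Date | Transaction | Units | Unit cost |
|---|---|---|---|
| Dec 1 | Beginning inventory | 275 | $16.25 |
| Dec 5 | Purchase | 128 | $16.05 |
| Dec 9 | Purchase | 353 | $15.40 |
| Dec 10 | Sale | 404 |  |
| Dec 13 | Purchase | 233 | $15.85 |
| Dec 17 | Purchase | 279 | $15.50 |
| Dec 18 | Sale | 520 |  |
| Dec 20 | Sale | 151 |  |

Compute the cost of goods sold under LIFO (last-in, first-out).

COGS = $16,840.65

Dec 10, 404 sold [LIFO — newest first]: 353 @ $15.40 + 51 @ $16.05 = $6,254.75
Dec 18, 520 sold [LIFO — newest first]: 279 @ $15.50 + 233 @ $15.85 + 8 @ $16.05 = $8,145.95
Dec 20, 151 sold [LIFO — newest first]: 69 @ $16.05 + 82 @ $16.25 = $2,439.95
Total COGS = $6,254.75 + $8,145.95 + $2,439.95 = $16,840.65
Ending inventory: 193 @ $16.25 = $3,136.25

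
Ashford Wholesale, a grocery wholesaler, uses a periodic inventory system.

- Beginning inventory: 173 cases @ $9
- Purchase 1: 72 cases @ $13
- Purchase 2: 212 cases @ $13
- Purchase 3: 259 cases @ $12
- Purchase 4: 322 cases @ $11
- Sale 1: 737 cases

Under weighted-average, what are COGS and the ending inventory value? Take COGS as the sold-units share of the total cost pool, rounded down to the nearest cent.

Sale 1, sell 737: 737/1038 × $11,899.00 → $8,448.51
Ending inventory (cost pool remaining) = $3,450.49
Check: goods available $11,899.00 = COGS $8,448.51 + ending $3,450.49

COGS = $8,448.51; ending inventory = $3,450.49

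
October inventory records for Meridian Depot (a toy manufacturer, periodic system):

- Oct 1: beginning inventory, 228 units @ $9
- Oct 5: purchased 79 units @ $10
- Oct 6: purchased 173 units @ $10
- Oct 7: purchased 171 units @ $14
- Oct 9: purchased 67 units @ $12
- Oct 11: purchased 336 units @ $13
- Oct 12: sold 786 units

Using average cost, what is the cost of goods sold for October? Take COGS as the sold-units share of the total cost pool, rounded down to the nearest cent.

Oct 12, sell 786: 786/1054 × $12,138.00 → $9,051.67
Ending inventory (cost pool remaining) = $3,086.33

COGS = $9,051.67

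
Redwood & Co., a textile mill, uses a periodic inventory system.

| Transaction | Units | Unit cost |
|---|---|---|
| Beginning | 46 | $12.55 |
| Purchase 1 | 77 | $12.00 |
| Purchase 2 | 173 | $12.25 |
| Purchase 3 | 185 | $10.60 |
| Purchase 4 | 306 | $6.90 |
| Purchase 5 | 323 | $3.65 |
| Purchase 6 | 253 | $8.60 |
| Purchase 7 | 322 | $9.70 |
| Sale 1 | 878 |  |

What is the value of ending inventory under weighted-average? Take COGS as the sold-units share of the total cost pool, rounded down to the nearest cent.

Sale 1, sell 878: 878/1685 × $14,171.10 → $7,384.11
Ending inventory (cost pool remaining) = $6,786.99

Ending inventory = $6,786.99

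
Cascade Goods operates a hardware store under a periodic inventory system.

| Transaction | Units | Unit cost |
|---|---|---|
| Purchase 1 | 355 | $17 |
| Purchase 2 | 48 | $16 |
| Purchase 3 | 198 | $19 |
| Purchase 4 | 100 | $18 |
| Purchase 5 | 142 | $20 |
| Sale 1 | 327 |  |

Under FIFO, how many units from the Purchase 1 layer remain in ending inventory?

Sale 1 (327) [FIFO — oldest first]: 327 @ $17 = $5,559
Ending inventory: 28 @ $17 + 48 @ $16 + 198 @ $19 + 100 @ $18 + 142 @ $20 = $9,646

28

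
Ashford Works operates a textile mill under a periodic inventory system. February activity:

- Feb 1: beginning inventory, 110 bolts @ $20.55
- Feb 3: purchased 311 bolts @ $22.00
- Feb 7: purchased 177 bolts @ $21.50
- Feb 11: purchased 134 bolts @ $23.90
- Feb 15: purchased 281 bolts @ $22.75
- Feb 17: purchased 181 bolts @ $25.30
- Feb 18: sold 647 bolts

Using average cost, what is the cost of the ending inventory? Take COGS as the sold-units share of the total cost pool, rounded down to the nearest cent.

Ending inventory = $12,407.22

Feb 18, sell 647: 647/1194 × $27,082.65 → $14,675.43
Ending inventory (cost pool remaining) = $12,407.22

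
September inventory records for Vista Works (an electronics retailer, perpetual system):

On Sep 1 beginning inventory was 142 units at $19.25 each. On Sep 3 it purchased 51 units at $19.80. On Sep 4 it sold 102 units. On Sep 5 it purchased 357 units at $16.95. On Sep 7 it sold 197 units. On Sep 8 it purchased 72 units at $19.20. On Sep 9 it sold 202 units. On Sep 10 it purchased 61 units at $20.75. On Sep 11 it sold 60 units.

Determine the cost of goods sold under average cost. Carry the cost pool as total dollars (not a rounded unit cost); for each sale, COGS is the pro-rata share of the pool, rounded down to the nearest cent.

COGS = $10,147.32

After Sep 1: 142 on hand, pool $2,733.50 (≈ $19.2500 each)
After Sep 3: 193 on hand, pool $3,743.30 (≈ $19.3953 each)
Sep 4, sell 102: 102/193 × $3,743.30 → $1,978.32
After Sep 5: 448 on hand, pool $7,816.13 (≈ $17.4467 each)
Sep 7, sell 197: 197/448 × $7,816.13 → $3,437.00
After Sep 8: 323 on hand, pool $5,761.53 (≈ $17.8376 each)
Sep 9, sell 202: 202/323 × $5,761.53 → $3,603.18
After Sep 10: 182 on hand, pool $3,424.10 (≈ $18.8137 each)
Sep 11, sell 60: 60/182 × $3,424.10 → $1,128.82
Total COGS = $1,978.32 + $3,437.00 + $3,603.18 + $1,128.82 = $10,147.32
Ending inventory (cost pool remaining) = $2,295.28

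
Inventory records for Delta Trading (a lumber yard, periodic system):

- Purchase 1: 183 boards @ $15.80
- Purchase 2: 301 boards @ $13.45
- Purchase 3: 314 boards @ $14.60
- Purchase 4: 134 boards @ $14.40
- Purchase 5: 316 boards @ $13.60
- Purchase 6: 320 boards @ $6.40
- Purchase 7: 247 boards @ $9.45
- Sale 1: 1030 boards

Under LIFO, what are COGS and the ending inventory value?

Sale 1 (1030) [LIFO — newest first]: 247 @ $9.45 + 320 @ $6.40 + 316 @ $13.60 + 134 @ $14.40 + 13 @ $14.60 = $10,799.15
Ending inventory: 183 @ $15.80 + 301 @ $13.45 + 301 @ $14.60 = $11,334.45

COGS = $10,799.15; ending inventory = $11,334.45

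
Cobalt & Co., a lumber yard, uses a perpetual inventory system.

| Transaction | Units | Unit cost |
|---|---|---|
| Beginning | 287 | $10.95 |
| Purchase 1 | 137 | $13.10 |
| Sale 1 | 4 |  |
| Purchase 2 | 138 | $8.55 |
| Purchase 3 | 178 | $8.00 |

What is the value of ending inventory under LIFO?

Sale 1 (4) [LIFO — newest first]: 4 @ $13.10 = $52.40
Ending inventory: 287 @ $10.95 + 133 @ $13.10 + 138 @ $8.55 + 178 @ $8.00 = $7,488.85

Ending inventory = $7,488.85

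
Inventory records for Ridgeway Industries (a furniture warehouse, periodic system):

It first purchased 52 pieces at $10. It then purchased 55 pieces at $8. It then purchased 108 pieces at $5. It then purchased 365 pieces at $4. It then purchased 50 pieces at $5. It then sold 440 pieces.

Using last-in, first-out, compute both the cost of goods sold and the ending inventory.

COGS = $1,835; ending inventory = $1,375

Sale 1 (440) [LIFO — newest first]: 50 @ $5 + 365 @ $4 + 25 @ $5 = $1,835
Ending inventory: 52 @ $10 + 55 @ $8 + 83 @ $5 = $1,375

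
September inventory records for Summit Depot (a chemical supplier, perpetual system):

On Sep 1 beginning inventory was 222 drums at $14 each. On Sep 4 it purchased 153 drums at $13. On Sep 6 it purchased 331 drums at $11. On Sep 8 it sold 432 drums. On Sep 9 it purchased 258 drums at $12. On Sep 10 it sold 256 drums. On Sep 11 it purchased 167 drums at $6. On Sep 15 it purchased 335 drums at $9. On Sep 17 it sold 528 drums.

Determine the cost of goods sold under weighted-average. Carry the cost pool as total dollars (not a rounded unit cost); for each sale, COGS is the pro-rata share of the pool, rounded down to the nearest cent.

COGS = $13,478.70

After Sep 1: 222 on hand, pool $3,108.00 (≈ $14.0000 each)
After Sep 4: 375 on hand, pool $5,097.00 (≈ $13.5920 each)
After Sep 6: 706 on hand, pool $8,738.00 (≈ $12.3768 each)
Sep 8, sell 432: 432/706 × $8,738.00 → $5,346.76
After Sep 9: 532 on hand, pool $6,487.24 (≈ $12.1941 each)
Sep 10, sell 256: 256/532 × $6,487.24 → $3,121.67
After Sep 11: 443 on hand, pool $4,367.57 (≈ $9.8591 each)
After Sep 15: 778 on hand, pool $7,382.57 (≈ $9.4892 each)
Sep 17, sell 528: 528/778 × $7,382.57 → $5,010.27
Total COGS = $5,346.76 + $3,121.67 + $5,010.27 = $13,478.70
Ending inventory (cost pool remaining) = $2,372.30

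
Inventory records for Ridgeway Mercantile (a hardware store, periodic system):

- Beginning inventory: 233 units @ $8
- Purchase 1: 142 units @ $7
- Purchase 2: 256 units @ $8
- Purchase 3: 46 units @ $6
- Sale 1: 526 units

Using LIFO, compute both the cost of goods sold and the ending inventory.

COGS = $3,974; ending inventory = $1,208

Sale 1 (526) [LIFO — newest first]: 46 @ $6 + 256 @ $8 + 142 @ $7 + 82 @ $8 = $3,974
Ending inventory: 151 @ $8 = $1,208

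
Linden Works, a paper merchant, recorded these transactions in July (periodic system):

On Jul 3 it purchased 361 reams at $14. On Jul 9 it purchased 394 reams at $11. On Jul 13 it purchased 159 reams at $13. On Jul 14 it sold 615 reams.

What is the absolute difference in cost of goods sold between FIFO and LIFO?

$579

FIFO COGS: 361 @ $14 + 254 @ $11 = $7,848
LIFO COGS: 159 @ $13 + 394 @ $11 + 62 @ $14 = $7,269
Difference = |$7,848 − $7,269| = $579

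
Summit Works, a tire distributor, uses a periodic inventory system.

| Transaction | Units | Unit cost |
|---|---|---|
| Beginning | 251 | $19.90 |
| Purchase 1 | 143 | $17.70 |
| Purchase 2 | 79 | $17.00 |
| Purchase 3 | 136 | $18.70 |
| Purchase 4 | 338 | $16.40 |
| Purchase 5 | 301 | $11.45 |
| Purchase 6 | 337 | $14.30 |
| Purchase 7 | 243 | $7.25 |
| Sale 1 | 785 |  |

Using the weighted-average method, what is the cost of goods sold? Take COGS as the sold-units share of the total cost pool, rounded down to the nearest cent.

Sale 1, sell 785: 785/1828 × $26,982.70 → $11,587.20
Ending inventory (cost pool remaining) = $15,395.50

COGS = $11,587.20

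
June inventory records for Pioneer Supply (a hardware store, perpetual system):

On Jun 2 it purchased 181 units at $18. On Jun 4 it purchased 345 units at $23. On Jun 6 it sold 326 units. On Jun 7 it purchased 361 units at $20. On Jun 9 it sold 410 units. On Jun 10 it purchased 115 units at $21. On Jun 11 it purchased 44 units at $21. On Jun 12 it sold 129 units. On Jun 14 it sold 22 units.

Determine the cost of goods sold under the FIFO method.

Jun 6, 326 sold [FIFO — oldest first]: 181 @ $18 + 145 @ $23 = $6,593
Jun 9, 410 sold [FIFO — oldest first]: 200 @ $23 + 210 @ $20 = $8,800
Jun 12, 129 sold [FIFO — oldest first]: 129 @ $20 = $2,580
Jun 14, 22 sold [FIFO — oldest first]: 22 @ $20 = $440
Total COGS = $6,593 + $8,800 + $2,580 + $440 = $18,413
Ending inventory: 115 @ $21 + 44 @ $21 = $3,339

COGS = $18,413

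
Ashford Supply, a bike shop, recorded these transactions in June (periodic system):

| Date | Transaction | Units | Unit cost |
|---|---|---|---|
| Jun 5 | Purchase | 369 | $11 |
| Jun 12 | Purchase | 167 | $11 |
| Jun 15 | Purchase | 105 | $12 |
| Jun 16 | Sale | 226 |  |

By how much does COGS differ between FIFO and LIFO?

$105

FIFO COGS: 226 @ $11 = $2,486
LIFO COGS: 105 @ $12 + 121 @ $11 = $2,591
Difference = |$2,486 − $2,591| = $105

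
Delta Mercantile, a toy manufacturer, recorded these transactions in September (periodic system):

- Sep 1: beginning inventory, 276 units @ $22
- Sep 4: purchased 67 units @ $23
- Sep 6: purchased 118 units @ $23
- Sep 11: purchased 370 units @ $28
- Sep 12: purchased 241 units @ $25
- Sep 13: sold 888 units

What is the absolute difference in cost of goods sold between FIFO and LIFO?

$552

FIFO COGS: 276 @ $22 + 67 @ $23 + 118 @ $23 + 370 @ $28 + 57 @ $25 = $22,112
LIFO COGS: 241 @ $25 + 370 @ $28 + 118 @ $23 + 67 @ $23 + 92 @ $22 = $22,664
Difference = |$22,112 − $22,664| = $552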